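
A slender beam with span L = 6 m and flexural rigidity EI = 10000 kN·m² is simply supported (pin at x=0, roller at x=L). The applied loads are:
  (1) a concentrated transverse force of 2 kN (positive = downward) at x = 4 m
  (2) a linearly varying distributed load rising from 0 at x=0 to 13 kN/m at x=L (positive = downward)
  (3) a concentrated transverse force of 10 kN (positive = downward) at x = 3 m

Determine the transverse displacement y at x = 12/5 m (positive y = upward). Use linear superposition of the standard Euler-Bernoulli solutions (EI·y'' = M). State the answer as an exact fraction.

Load 1 — point force P=2 kN at a=4 m (b=L-a=2):
  y_1 = -Pbx(L²-b²-x²)/(6LEI)  [x≤a] = -2·2·(12/5)·(6²-2²-(12/5)²)/(6·6·10000) = -164/234375 m
Load 2 — triangular load w₀=13 kN/m (0→w₀ over full span):
  y_2 = -w₀x(7L⁴-10L²x²+3x⁴)/(360LEI) = -13·(12/5)·(7·6⁴-10·6²·(12/5)²+3·(12/5)⁴)/(360·6·10000) = -400491/39062500 m
Load 3 — point force P=10 kN at a=3 m (b=L-a=3):
  y_3 = -Pbx(L²-b²-x²)/(6LEI)  [x≤a] = -10·3·(12/5)·(6²-3²-(12/5)²)/(6·6·10000) = -531/125000 m
Superposition: y = Σ y_i = -3562571/234375000 m ≈ -0.015200 m

y(12/5) = -3562571/234375000 m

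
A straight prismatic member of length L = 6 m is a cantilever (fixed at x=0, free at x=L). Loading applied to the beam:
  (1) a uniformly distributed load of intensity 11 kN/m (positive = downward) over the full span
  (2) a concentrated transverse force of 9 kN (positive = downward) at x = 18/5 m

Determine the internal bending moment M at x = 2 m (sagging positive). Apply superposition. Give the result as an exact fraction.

M(2) = -512/5 kN·m

Load 1 — uniform load w=11 kN/m over full span:
  M_1 = -w(L-x)²/2 = -11·(6-2)²/2 = -88 kN·m
Load 2 — point force P=9 kN at a=18/5 m (b=L-a=12/5):
  M_2 = -P(a-x)  [x≤a] = -9·((18/5)-2) = -72/5 kN·m
Superposition: M = Σ M_i = -512/5 kN·m ≈ -102.400000 kN·m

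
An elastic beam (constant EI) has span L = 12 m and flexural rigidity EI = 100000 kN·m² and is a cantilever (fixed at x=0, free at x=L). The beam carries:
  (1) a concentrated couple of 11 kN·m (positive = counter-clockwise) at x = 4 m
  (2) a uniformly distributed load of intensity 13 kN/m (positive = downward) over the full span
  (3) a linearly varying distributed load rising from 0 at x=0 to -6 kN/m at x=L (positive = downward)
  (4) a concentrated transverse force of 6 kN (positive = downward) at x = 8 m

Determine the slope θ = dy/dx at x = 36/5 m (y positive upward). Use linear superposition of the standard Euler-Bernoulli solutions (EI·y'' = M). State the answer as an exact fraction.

θ(36/5) = -383437/15625000 rad

Load 1 — applied couple M₀=11 kN·m at a=4 m (b=L-a=8):
  θ_1 = M₀a/EI  [x>a] = 11·4/100000 = 11/25000 rad
Load 2 — uniform load w=13 kN/m over full span:
  θ_2 = -wx(x²-3Lx+3L²)/(6EI) = -13·(36/5)·((36/5)²-3·12·(36/5)+3·12²)/(6·100000) = -13689/390625 rad
Load 3 — triangular load w₀=-6 kN/m (0→w₀ over full span):
  θ_3 = (w₀Lx²/4-w₀L²x/3-w₀x⁴/(24L))/EI = ((-6)·12·(36/5)²/4-(-6)·12²·(36/5)/3-(-6)·(36/5)⁴/(24·12))/100000 = 46737/3906250 rad
Load 4 — point force P=6 kN at a=8 m (b=L-a=4):
  θ_4 = -Px(2a-x)/(2EI)  [x≤a] = -6·(36/5)·(2·8-(36/5))/(2·100000) = -297/156250 rad
Superposition: θ = Σ θ_i = -383437/15625000 rad ≈ -0.024540 rad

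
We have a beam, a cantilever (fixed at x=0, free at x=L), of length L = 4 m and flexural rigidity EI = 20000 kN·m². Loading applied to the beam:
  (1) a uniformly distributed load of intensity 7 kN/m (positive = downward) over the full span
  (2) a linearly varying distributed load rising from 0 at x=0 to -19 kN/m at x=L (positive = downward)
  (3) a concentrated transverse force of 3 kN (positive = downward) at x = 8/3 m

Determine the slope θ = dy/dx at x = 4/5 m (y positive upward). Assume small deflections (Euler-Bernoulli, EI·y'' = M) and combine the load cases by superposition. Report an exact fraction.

θ(4/5) = 1059/781250 rad

Load 1 — uniform load w=7 kN/m over full span:
  θ_1 = -wx(x²-3Lx+3L²)/(6EI) = -7·(4/5)·((4/5)²-3·4·(4/5)+3·4²)/(6·20000) = -427/234375 rad
Load 2 — triangular load w₀=-19 kN/m (0→w₀ over full span):
  θ_2 = (w₀Lx²/4-w₀L²x/3-w₀x⁴/(24L))/EI = ((-19)·4·(4/5)²/4-(-19)·4²·(4/5)/3-(-19)·(4/5)⁴/(24·4))/20000 = 16169/4687500 rad
Load 3 — point force P=3 kN at a=8/3 m (b=L-a=4/3):
  θ_3 = -Px(2a-x)/(2EI)  [x≤a] = -3·(4/5)·(2·(8/3)-(4/5))/(2·20000) = -17/62500 rad
Superposition: θ = Σ θ_i = 1059/781250 rad ≈ 0.001356 rad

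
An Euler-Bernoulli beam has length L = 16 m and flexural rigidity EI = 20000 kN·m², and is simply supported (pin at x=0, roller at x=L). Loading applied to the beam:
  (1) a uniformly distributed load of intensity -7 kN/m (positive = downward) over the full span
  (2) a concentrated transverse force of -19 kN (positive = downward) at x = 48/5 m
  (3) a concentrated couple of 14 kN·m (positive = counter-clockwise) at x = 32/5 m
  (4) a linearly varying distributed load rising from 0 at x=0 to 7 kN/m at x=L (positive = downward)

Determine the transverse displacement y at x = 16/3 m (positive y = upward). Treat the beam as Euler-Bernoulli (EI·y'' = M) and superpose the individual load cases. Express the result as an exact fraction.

y(16/3) = 11313992/56953125 m

Load 1 — uniform load w=-7 kN/m over full span:
  y_1 = -wx(L³-2Lx²+x³)/(24EI) = -(-7)·(16/3)·(16³-2·16·(16/3)²+(16/3)³)/(24·20000) = 39424/151875 m
Load 2 — point force P=-19 kN at a=48/5 m (b=L-a=32/5):
  y_2 = -Pbx(L²-b²-x²)/(6LEI)  [x≤a] = -(-19)·(32/5)·(16/3)·(16²-(32/5)²-(16/3)²)/(6·16·20000) = 398848/6328125 m
Load 3 — applied couple M₀=14 kN·m at a=32/5 m (b=L-a=48/5):
  y_3 = (M₀x³/(6L)+C₁x)/EI  [x≤a] with C₁=M₀(3b²-L²)/(6L)=224/75 = (14·(16/3)³/(6·16)+(224/75)·(16/3))/20000 = 2408/1265625 m
Load 4 — triangular load w₀=7 kN/m (0→w₀ over full span):
  y_4 = -w₀x(7L⁴-10L²x²+3x⁴)/(360LEI) = -7·(16/3)·(7·16⁴-10·16²·(16/3)²+3·(16/3)⁴)/(360·16·20000) = -57344/455625 m
Superposition: y = Σ y_i = 11313992/56953125 m ≈ 0.198654 m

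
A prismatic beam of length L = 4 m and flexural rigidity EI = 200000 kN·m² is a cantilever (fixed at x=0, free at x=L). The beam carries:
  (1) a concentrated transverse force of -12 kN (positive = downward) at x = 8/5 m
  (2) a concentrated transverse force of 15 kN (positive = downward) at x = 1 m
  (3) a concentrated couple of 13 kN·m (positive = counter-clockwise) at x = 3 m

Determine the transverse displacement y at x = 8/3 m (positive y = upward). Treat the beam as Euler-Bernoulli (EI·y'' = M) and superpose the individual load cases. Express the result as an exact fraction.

Load 1 — point force P=-12 kN at a=8/5 m (b=L-a=12/5):
  y_1 = -Pa²(3x-a)/(6EI)  [x>a] = -(-12)·(8/5)²·(3·(8/3)-(8/5))/(6·200000) = 64/390625 m
Load 2 — point force P=15 kN at a=1 m (b=L-a=3):
  y_2 = -Pa²(3x-a)/(6EI)  [x>a] = -15·1²·(3·(8/3)-1)/(6·200000) = -7/80000 m
Load 3 — applied couple M₀=13 kN·m at a=3 m (b=L-a=1):
  y_3 = M₀x²/(2EI)  [x≤a] = 13·(8/3)²/(2·200000) = 13/56250 m
Superposition: y = Σ y_i = 138353/450000000 m ≈ 0.000307 m

y(8/3) = 138353/450000000 m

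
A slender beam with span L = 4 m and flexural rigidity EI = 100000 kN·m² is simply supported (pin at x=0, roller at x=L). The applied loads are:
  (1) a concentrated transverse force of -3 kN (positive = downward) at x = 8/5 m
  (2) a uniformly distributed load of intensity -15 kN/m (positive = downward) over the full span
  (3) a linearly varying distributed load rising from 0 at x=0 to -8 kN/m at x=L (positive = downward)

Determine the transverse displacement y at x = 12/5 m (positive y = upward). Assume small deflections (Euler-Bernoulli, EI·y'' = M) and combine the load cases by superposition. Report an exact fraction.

y(12/5) = 93794/146484375 m

Load 1 — point force P=-3 kN at a=8/5 m (b=L-a=12/5):
  y_1 = -Pa(L-x)(2Lx-a²-x²)/(6LEI)  [x>a] = -(-3)·(8/5)·(4-(12/5))·(2·4·(12/5)-(8/5)²-(12/5)²)/(6·4·100000) = 68/1953125 m
Load 2 — uniform load w=-15 kN/m over full span:
  y_2 = -wx(L³-2Lx²+x³)/(24EI) = -(-15)·(12/5)·(4³-2·4·(12/5)²+(12/5)³)/(24·100000) = 186/390625 m
Load 3 — triangular load w₀=-8 kN/m (0→w₀ over full span):
  y_3 = -w₀x(7L⁴-10L²x²+3x⁴)/(360LEI) = -(-8)·(12/5)·(7·4⁴-10·4²·(12/5)²+3·(12/5)⁴)/(360·4·100000) = 18944/146484375 m
Superposition: y = Σ y_i = 93794/146484375 m ≈ 0.000640 m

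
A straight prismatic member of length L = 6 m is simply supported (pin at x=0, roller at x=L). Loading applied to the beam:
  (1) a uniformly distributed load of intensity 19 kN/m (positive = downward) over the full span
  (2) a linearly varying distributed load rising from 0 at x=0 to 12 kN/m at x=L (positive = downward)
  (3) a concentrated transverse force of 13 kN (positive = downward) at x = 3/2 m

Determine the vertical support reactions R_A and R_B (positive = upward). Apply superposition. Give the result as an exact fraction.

Load 1 — uniform load w=19 kN/m over full span:
  R_A = wL/2 = 19·6/2 = 57 kN
  R_B = wL/2 = 19·6/2 = 57 kN
Load 2 — triangular load w₀=12 kN/m (0→w₀ over full span):
  R_A = w₀L/6 = 12·6/6 = 12 kN
  R_B = w₀L/3 = 12·6/3 = 24 kN
Load 3 — point force P=13 kN at a=3/2 m (b=L-a=9/2):
  R_A = Pb/L = 13·(9/2)/6 = 39/4 kN
  R_B = Pa/L = 13·(3/2)/6 = 13/4 kN
Superposition: R_A = 315/4 kN, R_B = 337/4 kN

R_A = 315/4 kN, R_B = 337/4 kN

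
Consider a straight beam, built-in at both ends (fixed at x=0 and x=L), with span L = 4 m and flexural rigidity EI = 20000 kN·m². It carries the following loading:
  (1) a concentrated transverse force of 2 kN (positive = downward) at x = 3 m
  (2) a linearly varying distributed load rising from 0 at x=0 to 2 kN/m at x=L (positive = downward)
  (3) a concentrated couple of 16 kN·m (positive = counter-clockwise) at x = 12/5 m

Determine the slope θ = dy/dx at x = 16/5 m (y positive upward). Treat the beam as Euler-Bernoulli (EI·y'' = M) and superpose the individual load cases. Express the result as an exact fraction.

Load 1 — point force P=2 kN at a=3 m (b=L-a=1):
  θ_1 = Pa²(L-x)(2bL-(3b+a)(L-x))/(2L³EI)  [x>a] = 2·3²·(4-(16/5))·(2·1·4-(3·1+3)·(4-(16/5)))/(2·4³·20000) = 9/500000 rad
Load 2 — triangular load w₀=2 kN/m (0→w₀ over full span):
  θ_2 = -w₀(2x(L-x)(L-2x)(x+2L)+x²(L-x)²)/(120LEI) = -2·(2·(16/5)·(4-(16/5))·(4-2·(16/5))·((16/5)+2·4)+(16/5)²·(4-(16/5))²)/(120·4·20000) = 32/1171875 rad
Load 3 — applied couple M₀=16 kN·m at a=12/5 m (b=L-a=8/5):
  θ_3 = (R_Ax²/2 - M_Ax - M₀(x-a))/EI  [x>a] with R_A=144/25, M_A=128/25 = ((144/25)·(16/5)²/2 - (128/25)·(16/5) - 16·((16/5)-(12/5)))/20000 = 6/390625 rad
Superposition: θ = Σ θ_i = 91/1500000 rad ≈ 0.000061 rad

θ(16/5) = 91/1500000 rad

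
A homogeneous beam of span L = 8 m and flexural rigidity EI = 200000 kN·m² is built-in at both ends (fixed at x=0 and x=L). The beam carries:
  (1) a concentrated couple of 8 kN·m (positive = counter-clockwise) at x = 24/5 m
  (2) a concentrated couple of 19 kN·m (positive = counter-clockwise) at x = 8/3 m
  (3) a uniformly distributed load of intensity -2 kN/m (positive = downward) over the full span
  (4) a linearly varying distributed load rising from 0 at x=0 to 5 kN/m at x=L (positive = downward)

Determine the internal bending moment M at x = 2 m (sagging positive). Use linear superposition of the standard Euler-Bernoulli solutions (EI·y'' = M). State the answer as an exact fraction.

Load 1 — applied couple M₀=8 kN·m at a=24/5 m (b=L-a=16/5):
  M_1 = R_Ax - M_A  [x≤a] with R_A=36/25, M_A=64/25 = (36/25)·2 - (64/25) = 8/25 kN·m
Load 2 — applied couple M₀=19 kN·m at a=8/3 m (b=L-a=16/3):
  M_2 = R_Ax - M_A  [x≤a] with R_A=19/6, M_A=0 = (19/6)·2 - 0 = 19/3 kN·m
Load 3 — uniform load w=-2 kN/m over full span:
  M_3 = wLx/2 - wL²/12 - wx²/2 = (-2)·8·2/2 - (-2)·8²/12 - (-2)·2²/2 = -4/3 kN·m
Load 4 — triangular load w₀=5 kN/m (0→w₀ over full span):
  M_4 = 3w₀Lx/20 - w₀L²/30 - w₀x³/(6L) = 3·5·8·2/20 - 5·8²/30 - 5·2³/(6·8) = 1/2 kN·m
Superposition: M = Σ M_i = 291/50 kN·m ≈ 5.820000 kN·m

M(2) = 291/50 kN·m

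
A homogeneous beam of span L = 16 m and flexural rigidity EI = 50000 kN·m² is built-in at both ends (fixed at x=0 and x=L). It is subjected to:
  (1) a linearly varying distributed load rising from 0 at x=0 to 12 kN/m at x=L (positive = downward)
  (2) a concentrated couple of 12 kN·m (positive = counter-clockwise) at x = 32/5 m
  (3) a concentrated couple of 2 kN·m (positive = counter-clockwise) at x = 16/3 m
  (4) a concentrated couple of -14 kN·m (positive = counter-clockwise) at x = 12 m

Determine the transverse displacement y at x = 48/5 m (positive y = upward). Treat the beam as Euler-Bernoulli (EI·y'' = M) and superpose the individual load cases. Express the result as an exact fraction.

y(48/5) = -7797571/439453125 m

Load 1 — triangular load w₀=12 kN/m (0→w₀ over full span):
  y_1 = -w₀x²(L-x)²(x+2L)/(120LEI) = -12·(48/5)²·(16-(48/5))²·((48/5)+2·16)/(120·16·50000) = -958464/48828125 m
Load 2 — applied couple M₀=12 kN·m at a=32/5 m (b=L-a=48/5):
  y_2 = (R_Ax³/6 - M_Ax²/2 - M₀(x-a)²/2)/EI  [x>a] with R_A=27/25, M_A=36/25 = ((27/25)·(48/5)³/6 - (36/25)·(48/5)²/2 - 12·((48/5)-(32/5))²/2)/50000 = 6144/9765625 m
Load 3 — applied couple M₀=2 kN·m at a=16/3 m (b=L-a=32/3):
  y_3 = (R_Ax³/6 - M_Ax²/2 - M₀(x-a)²/2)/EI  [x>a] with R_A=1/6, M_A=0 = ((1/6)·(48/5)³/6 - 0·(48/5)²/2 - 2·((48/5)-(16/3))²/2)/50000 = 448/3515625 m
Load 4 — applied couple M₀=-14 kN·m at a=12 m (b=L-a=4):
  y_4 = (R_Ax³/6 - M_Ax²/2)/EI  [x≤a] with R_A=-63/64, M_A=-35/8 = ((-63/64)·(48/5)³/6 - (-35/8)·(48/5)²/2)/50000 = 441/390625 m
Superposition: y = Σ y_i = -7797571/439453125 m ≈ -0.017744 m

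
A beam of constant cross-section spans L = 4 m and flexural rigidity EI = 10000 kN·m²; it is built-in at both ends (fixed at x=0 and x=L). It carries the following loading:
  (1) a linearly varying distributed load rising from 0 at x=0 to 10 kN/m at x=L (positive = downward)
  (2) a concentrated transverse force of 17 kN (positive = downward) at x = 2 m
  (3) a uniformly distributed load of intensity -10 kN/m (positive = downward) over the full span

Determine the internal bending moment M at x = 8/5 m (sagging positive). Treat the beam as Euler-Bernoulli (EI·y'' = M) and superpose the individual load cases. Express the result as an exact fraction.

Load 1 — triangular load w₀=10 kN/m (0→w₀ over full span):
  M_1 = 3w₀Lx/20 - w₀L²/30 - w₀x³/(6L) = 3·10·4·(8/5)/20 - 10·4²/30 - 10·(8/5)³/(6·4) = 64/25 kN·m
Load 2 — point force P=17 kN at a=2 m (b=L-a=2):
  M_2 = Pb²(3a+b)x/L³ - Pab²/L²  [x≤a] = 17·2²·(3·2+2)·(8/5)/4³ - 17·2·2²/4² = 51/10 kN·m
Load 3 — uniform load w=-10 kN/m over full span:
  M_3 = wLx/2 - wL²/12 - wx²/2 = (-10)·4·(8/5)/2 - (-10)·4²/12 - (-10)·(8/5)²/2 = -88/15 kN·m
Superposition: M = Σ M_i = 269/150 kN·m ≈ 1.793333 kN·m

M(8/5) = 269/150 kN·m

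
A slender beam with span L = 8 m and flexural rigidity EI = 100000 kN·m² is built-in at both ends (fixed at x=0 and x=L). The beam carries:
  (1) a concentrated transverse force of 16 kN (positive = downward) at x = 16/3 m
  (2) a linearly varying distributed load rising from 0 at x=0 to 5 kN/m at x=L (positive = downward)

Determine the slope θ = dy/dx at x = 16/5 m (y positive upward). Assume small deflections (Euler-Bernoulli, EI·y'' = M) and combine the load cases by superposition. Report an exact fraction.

θ(16/5) = -536/3515625 rad

Load 1 — point force P=16 kN at a=16/3 m (b=L-a=8/3):
  θ_1 = -Pb²x(2aL-(3a+b)x)/(2L³EI)  [x≤a] = -16·(8/3)²·(16/5)·(2·(16/3)·8-(3·(16/3)+(8/3))·(16/5))/(2·8³·100000) = -64/703125 rad
Load 2 — triangular load w₀=5 kN/m (0→w₀ over full span):
  θ_2 = -w₀(2x(L-x)(L-2x)(x+2L)+x²(L-x)²)/(120LEI) = -5·(2·(16/5)·(8-(16/5))·(8-2·(16/5))·((16/5)+2·8)+(16/5)²·(8-(16/5))²)/(120·8·100000) = -24/390625 rad
Superposition: θ = Σ θ_i = -536/3515625 rad ≈ -0.000152 rad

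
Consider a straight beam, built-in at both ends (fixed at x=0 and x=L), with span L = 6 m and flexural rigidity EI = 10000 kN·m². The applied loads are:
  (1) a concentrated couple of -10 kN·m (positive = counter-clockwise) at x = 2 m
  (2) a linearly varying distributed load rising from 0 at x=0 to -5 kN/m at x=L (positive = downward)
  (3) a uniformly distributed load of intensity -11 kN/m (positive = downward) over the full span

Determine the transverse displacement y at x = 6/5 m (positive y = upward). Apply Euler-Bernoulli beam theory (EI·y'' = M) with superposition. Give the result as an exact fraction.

Load 1 — applied couple M₀=-10 kN·m at a=2 m (b=L-a=4):
  y_1 = (R_Ax³/6 - M_Ax²/2)/EI  [x≤a] with R_A=-20/9, M_A=0 = ((-20/9)·(6/5)³/6 - 0·(6/5)²/2)/10000 = -1/15625 m
Load 2 — triangular load w₀=-5 kN/m (0→w₀ over full span):
  y_2 = -w₀x²(L-x)²(x+2L)/(120LEI) = -(-5)·(6/5)²·(6-(6/5))²·((6/5)+2·6)/(120·6·10000) = 594/1953125 m
Load 3 — uniform load w=-11 kN/m over full span:
  y_3 = -wx²(L-x)²/(24EI) = -(-11)·(6/5)²·(6-(6/5))²/(24·10000) = 594/390625 m
Superposition: y = Σ y_i = 3439/1953125 m ≈ 0.001761 m

y(6/5) = 3439/1953125 m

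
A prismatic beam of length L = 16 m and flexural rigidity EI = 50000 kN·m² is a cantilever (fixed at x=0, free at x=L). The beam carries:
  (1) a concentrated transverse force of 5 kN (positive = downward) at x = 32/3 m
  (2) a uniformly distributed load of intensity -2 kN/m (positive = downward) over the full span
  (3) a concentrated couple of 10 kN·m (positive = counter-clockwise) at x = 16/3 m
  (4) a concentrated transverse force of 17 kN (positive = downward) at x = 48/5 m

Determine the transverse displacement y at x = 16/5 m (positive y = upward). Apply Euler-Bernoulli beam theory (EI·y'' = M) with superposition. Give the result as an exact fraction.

Load 1 — point force P=5 kN at a=32/3 m (b=L-a=16/3):
  y_1 = -Px²(3a-x)/(6EI)  [x≤a] = -5·(16/5)²·(3·(32/3)-(16/5))/(6·50000) = -384/78125 m
Load 2 — uniform load w=-2 kN/m over full span:
  y_2 = -wx²(x²-4Lx+6L²)/(24EI) = -(-2)·(16/5)²·((16/5)²-4·16·(16/5)+6·16²)/(24·50000) = 134144/5859375 m
Load 3 — applied couple M₀=10 kN·m at a=16/3 m (b=L-a=32/3):
  y_3 = M₀x²/(2EI)  [x≤a] = 10·(16/5)²/(2·50000) = 16/15625 m
Load 4 — point force P=17 kN at a=48/5 m (b=L-a=32/5):
  y_4 = -Px²(3a-x)/(6EI)  [x≤a] = -17·(16/5)²·(3·(48/5)-(16/5))/(6·50000) = -17408/1171875 m
Superposition: y = Σ y_i = 24304/5859375 m ≈ 0.004148 m

y(16/5) = 24304/5859375 m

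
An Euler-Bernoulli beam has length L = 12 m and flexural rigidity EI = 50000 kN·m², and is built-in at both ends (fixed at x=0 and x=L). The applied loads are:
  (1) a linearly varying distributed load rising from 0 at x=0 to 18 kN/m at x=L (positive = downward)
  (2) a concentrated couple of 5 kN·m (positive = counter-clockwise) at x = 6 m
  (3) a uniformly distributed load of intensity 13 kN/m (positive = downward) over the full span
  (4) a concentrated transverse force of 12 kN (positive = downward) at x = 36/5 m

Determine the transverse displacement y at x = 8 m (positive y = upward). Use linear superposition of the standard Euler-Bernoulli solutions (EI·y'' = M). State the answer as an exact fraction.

y(8) = -195727/9375000 m

Load 1 — triangular load w₀=18 kN/m (0→w₀ over full span):
  y_1 = -w₀x²(L-x)²(x+2L)/(120LEI) = -18·8²·(12-8)²·(8+2·12)/(120·12·50000) = -128/15625 m
Load 2 — applied couple M₀=5 kN·m at a=6 m (b=L-a=6):
  y_2 = (R_Ax³/6 - M_Ax²/2 - M₀(x-a)²/2)/EI  [x>a] with R_A=5/8, M_A=5/4 = ((5/8)·8³/6 - (5/4)·8²/2 - 5·(8-6)²/2)/50000 = 1/15000 m
Load 3 — uniform load w=13 kN/m over full span:
  y_3 = -wx²(L-x)²/(24EI) = -13·8²·(12-8)²/(24·50000) = -104/9375 m
Load 4 — point force P=12 kN at a=36/5 m (b=L-a=24/5):
  y_4 = -Pa²(L-x)²(3bL-(3b+a)(L-x))/(6L³EI)  [x>a] = -12·(36/5)²·(12-8)²·(3·(24/5)·12-(3·(24/5)+(36/5))·(12-8))/(6·12³·50000) = -648/390625 m
Superposition: y = Σ y_i = -195727/9375000 m ≈ -0.020878 m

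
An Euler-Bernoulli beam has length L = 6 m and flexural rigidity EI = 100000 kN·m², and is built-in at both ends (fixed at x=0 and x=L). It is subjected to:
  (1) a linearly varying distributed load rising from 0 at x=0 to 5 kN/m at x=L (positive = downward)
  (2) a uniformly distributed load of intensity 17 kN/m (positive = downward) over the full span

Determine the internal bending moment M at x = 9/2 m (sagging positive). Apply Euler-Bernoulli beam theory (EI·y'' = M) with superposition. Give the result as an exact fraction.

Load 1 — triangular load w₀=5 kN/m (0→w₀ over full span):
  M_1 = 3w₀Lx/20 - w₀L²/30 - w₀x³/(6L) = 3·5·6·(9/2)/20 - 5·6²/30 - 5·(9/2)³/(6·6) = 51/32 kN·m
Load 2 — uniform load w=17 kN/m over full span:
  M_2 = wLx/2 - wL²/12 - wx²/2 = 17·6·(9/2)/2 - 17·6²/12 - 17·(9/2)²/2 = 51/8 kN·m
Superposition: M = Σ M_i = 255/32 kN·m ≈ 7.968750 kN·m

M(9/2) = 255/32 kN·m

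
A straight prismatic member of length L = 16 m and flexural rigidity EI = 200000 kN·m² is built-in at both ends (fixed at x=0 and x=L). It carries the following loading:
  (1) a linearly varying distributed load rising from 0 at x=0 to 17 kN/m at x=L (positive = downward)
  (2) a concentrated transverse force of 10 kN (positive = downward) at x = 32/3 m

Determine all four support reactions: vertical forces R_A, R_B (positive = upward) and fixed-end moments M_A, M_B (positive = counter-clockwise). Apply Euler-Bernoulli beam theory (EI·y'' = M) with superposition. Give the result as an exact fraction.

Load 1 — triangular load w₀=17 kN/m (0→w₀ over full span):
  R_A = 3w₀L/20 = 3·17·16/20 = 204/5 kN
  M_A = w₀L²/30 = 17·16²/30 = 2176/15 kN·m
  R_B = 7w₀L/20 = 7·17·16/20 = 476/5 kN
  M_B = -w₀L²/20 = -17·16²/20 = -1088/5 kN·m
Load 2 — point force P=10 kN at a=32/3 m (b=L-a=16/3):
  R_A = Pb²(3a+b)/L³ = 10·(16/3)²·(3·(32/3)+(16/3))/16³ = 70/27 kN
  M_A = Pab²/L² = 10·(32/3)·(16/3)²/16² = 320/27 kN·m
  R_B = Pa²(a+3b)/L³ = 10·(32/3)²·((32/3)+3·(16/3))/16³ = 200/27 kN
  M_B = -Pa²b/L² = -10·(32/3)²·(16/3)/16² = -640/27 kN·m
Superposition: R_A = 5858/135 kN, M_A = 21184/135 kN·m, R_B = 13852/135 kN, M_B = -32576/135 kN·m

R_A = 5858/135 kN, M_A = 21184/135 kN·m, R_B = 13852/135 kN, M_B = -32576/135 kN·m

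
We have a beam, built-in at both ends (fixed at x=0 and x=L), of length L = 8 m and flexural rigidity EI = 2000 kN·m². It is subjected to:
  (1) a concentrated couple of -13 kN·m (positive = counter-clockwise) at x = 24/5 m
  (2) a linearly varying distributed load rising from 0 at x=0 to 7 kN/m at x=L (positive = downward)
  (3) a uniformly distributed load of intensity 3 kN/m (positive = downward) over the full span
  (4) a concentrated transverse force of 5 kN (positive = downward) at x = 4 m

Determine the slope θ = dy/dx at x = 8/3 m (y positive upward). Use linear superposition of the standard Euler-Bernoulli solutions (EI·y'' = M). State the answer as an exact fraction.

θ(8/3) = -17429/1518750 rad

Load 1 — applied couple M₀=-13 kN·m at a=24/5 m (b=L-a=16/5):
  θ_1 = (R_Ax²/2 - M_Ax)/EI  [x≤a] with R_A=-117/50, M_A=-104/25 = ((-117/50)·(8/3)²/2 - (-104/25)·(8/3))/2000 = 13/9375 rad
Load 2 — triangular load w₀=7 kN/m (0→w₀ over full span):
  θ_2 = -w₀(2x(L-x)(L-2x)(x+2L)+x²(L-x)²)/(120LEI) = -7·(2·(8/3)·(8-(8/3))·(8-2·(8/3))·((8/3)+2·8)+(8/3)²·(8-(8/3))²)/(120·8·2000) = -896/151875 rad
Load 3 — uniform load w=3 kN/m over full span:
  θ_3 = -wx(L-x)(L-2x)/(12EI) = -3·(8/3)·(8-(8/3))·(8-2·(8/3))/(12·2000) = -16/3375 rad
Load 4 — point force P=5 kN at a=4 m (b=L-a=4):
  θ_4 = -Pb²x(2aL-(3a+b)x)/(2L³EI)  [x≤a] = -5·4²·(8/3)·(2·4·8-(3·4+4)·(8/3))/(2·8³·2000) = -1/450 rad
Superposition: θ = Σ θ_i = -17429/1518750 rad ≈ -0.011476 rad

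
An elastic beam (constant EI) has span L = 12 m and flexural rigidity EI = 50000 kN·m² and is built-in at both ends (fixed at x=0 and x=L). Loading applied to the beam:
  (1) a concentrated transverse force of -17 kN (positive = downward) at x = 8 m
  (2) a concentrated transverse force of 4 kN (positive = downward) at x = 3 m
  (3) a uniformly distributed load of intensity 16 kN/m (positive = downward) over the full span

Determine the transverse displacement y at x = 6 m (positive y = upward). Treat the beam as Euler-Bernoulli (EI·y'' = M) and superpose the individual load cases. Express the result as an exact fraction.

Load 1 — point force P=-17 kN at a=8 m (b=L-a=4):
  y_1 = -Pb²x²(3aL-(3a+b)x)/(6L³EI)  [x≤a] = -(-17)·4²·6²·(3·8·12-(3·8+4)·6)/(6·12³·50000) = 17/7500 m
Load 2 — point force P=4 kN at a=3 m (b=L-a=9):
  y_2 = -Pa²(L-x)²(3bL-(3b+a)(L-x))/(6L³EI)  [x>a] = -4·3²·(12-6)²·(3·9·12-(3·9+3)·(12-6))/(6·12³·50000) = -9/25000 m
Load 3 — uniform load w=16 kN/m over full span:
  y_3 = -wx²(L-x)²/(24EI) = -16·6²·(12-6)²/(24·50000) = -54/3125 m
Superposition: y = Σ y_i = -1153/75000 m ≈ -0.015373 m

y(6) = -1153/75000 m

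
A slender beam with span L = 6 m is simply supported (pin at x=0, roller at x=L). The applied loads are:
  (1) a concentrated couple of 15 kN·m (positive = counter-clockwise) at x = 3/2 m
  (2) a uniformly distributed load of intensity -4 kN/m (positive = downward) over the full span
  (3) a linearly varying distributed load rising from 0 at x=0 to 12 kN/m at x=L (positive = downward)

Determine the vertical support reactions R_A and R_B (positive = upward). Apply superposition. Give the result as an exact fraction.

R_A = 5/2 kN, R_B = 19/2 kN

Load 1 — applied couple M₀=15 kN·m at a=3/2 m (b=L-a=9/2):
  R_A = M₀/L = 15/6 = 5/2 kN
  R_B = -M₀/L = -15/6 = -5/2 kN
Load 2 — uniform load w=-4 kN/m over full span:
  R_A = wL/2 = (-4)·6/2 = -12 kN
  R_B = wL/2 = (-4)·6/2 = -12 kN
Load 3 — triangular load w₀=12 kN/m (0→w₀ over full span):
  R_A = w₀L/6 = 12·6/6 = 12 kN
  R_B = w₀L/3 = 12·6/3 = 24 kN
Superposition: R_A = 5/2 kN, R_B = 19/2 kN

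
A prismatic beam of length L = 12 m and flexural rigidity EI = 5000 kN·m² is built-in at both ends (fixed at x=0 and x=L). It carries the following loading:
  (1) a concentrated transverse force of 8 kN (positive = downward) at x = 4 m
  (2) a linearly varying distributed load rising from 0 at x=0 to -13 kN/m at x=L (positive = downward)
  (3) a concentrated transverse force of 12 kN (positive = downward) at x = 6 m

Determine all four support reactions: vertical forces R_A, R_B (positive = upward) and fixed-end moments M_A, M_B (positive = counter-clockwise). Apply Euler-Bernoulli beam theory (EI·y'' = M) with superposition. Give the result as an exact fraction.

R_A = -1549/135 kN, M_A = -1358/45 kN·m, R_B = -6281/135 kN, M_B = 3082/45 kN·m

Load 1 — point force P=8 kN at a=4 m (b=L-a=8):
  R_A = Pb²(3a+b)/L³ = 8·8²·(3·4+8)/12³ = 160/27 kN
  M_A = Pab²/L² = 8·4·8²/12² = 128/9 kN·m
  R_B = Pa²(a+3b)/L³ = 8·4²·(4+3·8)/12³ = 56/27 kN
  M_B = -Pa²b/L² = -8·4²·8/12² = -64/9 kN·m
Load 2 — triangular load w₀=-13 kN/m (0→w₀ over full span):
  R_A = 3w₀L/20 = 3·(-13)·12/20 = -117/5 kN
  M_A = w₀L²/30 = (-13)·12²/30 = -312/5 kN·m
  R_B = 7w₀L/20 = 7·(-13)·12/20 = -273/5 kN
  M_B = -w₀L²/20 = -(-13)·12²/20 = 468/5 kN·m
Load 3 — point force P=12 kN at a=6 m (b=L-a=6):
  R_A = Pb²(3a+b)/L³ = 12·6²·(3·6+6)/12³ = 6 kN
  M_A = Pab²/L² = 12·6·6²/12² = 18 kN·m
  R_B = Pa²(a+3b)/L³ = 12·6²·(6+3·6)/12³ = 6 kN
  M_B = -Pa²b/L² = -12·6²·6/12² = -18 kN·m
Superposition: R_A = -1549/135 kN, M_A = -1358/45 kN·m, R_B = -6281/135 kN, M_B = 3082/45 kN·m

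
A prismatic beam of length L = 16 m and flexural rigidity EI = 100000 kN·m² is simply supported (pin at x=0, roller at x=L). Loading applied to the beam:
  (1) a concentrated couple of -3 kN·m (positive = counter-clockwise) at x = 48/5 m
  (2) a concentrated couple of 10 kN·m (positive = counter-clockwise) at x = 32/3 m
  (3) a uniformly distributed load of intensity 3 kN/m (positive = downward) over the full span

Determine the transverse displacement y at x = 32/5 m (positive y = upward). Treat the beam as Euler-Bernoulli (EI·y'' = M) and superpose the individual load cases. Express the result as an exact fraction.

y(32/5) = -440504/17578125 m

Load 1 — applied couple M₀=-3 kN·m at a=48/5 m (b=L-a=32/5):
  y_1 = (M₀x³/(6L)+C₁x)/EI  [x≤a] with C₁=M₀(3b²-L²)/(6L)=104/25 = ((-3)·(32/5)³/(6·16)+(104/25)·(32/5))/100000 = 72/390625 m
Load 2 — applied couple M₀=10 kN·m at a=32/3 m (b=L-a=16/3):
  y_2 = (M₀x³/(6L)+C₁x)/EI  [x≤a] with C₁=M₀(3b²-L²)/(6L)=-160/9 = (10·(32/5)³/(6·16)+(-160/9)·(32/5))/100000 = -608/703125 m
Load 3 — uniform load w=3 kN/m over full span:
  y_3 = -wx(L³-2Lx²+x³)/(24EI) = -3·(32/5)·(16³-2·16·(32/5)²+(32/5)³)/(24·100000) = -47616/1953125 m
Superposition: y = Σ y_i = -440504/17578125 m ≈ -0.025060 m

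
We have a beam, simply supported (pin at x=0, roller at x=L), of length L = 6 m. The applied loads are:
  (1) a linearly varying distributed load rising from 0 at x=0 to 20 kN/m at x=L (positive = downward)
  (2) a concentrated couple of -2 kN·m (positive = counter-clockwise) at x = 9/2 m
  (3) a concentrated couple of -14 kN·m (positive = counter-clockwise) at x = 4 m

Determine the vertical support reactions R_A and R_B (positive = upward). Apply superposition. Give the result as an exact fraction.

R_A = 52/3 kN, R_B = 128/3 kN

Load 1 — triangular load w₀=20 kN/m (0→w₀ over full span):
  R_A = w₀L/6 = 20·6/6 = 20 kN
  R_B = w₀L/3 = 20·6/3 = 40 kN
Load 2 — applied couple M₀=-2 kN·m at a=9/2 m (b=L-a=3/2):
  R_A = M₀/L = (-2)/6 = -1/3 kN
  R_B = -M₀/L = -(-2)/6 = 1/3 kN
Load 3 — applied couple M₀=-14 kN·m at a=4 m (b=L-a=2):
  R_A = M₀/L = (-14)/6 = -7/3 kN
  R_B = -M₀/L = -(-14)/6 = 7/3 kN
Superposition: R_A = 52/3 kN, R_B = 128/3 kN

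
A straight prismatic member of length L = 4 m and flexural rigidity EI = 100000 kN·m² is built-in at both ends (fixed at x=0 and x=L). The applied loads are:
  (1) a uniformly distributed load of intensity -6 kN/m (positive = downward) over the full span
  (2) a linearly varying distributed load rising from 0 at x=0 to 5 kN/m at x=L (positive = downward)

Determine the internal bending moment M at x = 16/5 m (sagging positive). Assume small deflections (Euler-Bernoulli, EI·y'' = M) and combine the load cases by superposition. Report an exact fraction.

M(16/5) = 32/75 kN·m

Load 1 — uniform load w=-6 kN/m over full span:
  M_1 = wLx/2 - wL²/12 - wx²/2 = (-6)·4·(16/5)/2 - (-6)·4²/12 - (-6)·(16/5)²/2 = 8/25 kN·m
Load 2 — triangular load w₀=5 kN/m (0→w₀ over full span):
  M_2 = 3w₀Lx/20 - w₀L²/30 - w₀x³/(6L) = 3·5·4·(16/5)/20 - 5·4²/30 - 5·(16/5)³/(6·4) = 8/75 kN·m
Superposition: M = Σ M_i = 32/75 kN·m ≈ 0.426667 kN·m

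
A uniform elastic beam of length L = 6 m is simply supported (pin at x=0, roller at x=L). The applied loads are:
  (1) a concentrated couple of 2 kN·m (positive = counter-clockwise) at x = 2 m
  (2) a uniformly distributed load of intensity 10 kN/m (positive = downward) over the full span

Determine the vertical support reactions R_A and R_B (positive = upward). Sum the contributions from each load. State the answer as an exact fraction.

Load 1 — applied couple M₀=2 kN·m at a=2 m (b=L-a=4):
  R_A = M₀/L = 2/6 = 1/3 kN
  R_B = -M₀/L = -2/6 = -1/3 kN
Load 2 — uniform load w=10 kN/m over full span:
  R_A = wL/2 = 10·6/2 = 30 kN
  R_B = wL/2 = 10·6/2 = 30 kN
Superposition: R_A = 91/3 kN, R_B = 89/3 kN

R_A = 91/3 kN, R_B = 89/3 kN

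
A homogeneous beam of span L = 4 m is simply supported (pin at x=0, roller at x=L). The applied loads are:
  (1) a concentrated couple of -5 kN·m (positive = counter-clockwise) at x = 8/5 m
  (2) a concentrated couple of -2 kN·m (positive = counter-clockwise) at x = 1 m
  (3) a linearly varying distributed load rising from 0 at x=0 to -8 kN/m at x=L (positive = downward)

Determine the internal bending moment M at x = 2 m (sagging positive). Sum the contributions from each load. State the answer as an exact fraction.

M(2) = -9/2 kN·m

Load 1 — applied couple M₀=-5 kN·m at a=8/5 m (b=L-a=12/5):
  M_1 = M₀x/L - M₀  [x>a] = (-5)·2/4 - (-5) = 5/2 kN·m
Load 2 — applied couple M₀=-2 kN·m at a=1 m (b=L-a=3):
  M_2 = M₀x/L - M₀  [x>a] = (-2)·2/4 - (-2) = 1 kN·m
Load 3 — triangular load w₀=-8 kN/m (0→w₀ over full span):
  M_3 = w₀Lx/6 - w₀x³/(6L) = (-8)·4·2/6 - (-8)·2³/(6·4) = -8 kN·m
Superposition: M = Σ M_i = -9/2 kN·m ≈ -4.500000 kN·m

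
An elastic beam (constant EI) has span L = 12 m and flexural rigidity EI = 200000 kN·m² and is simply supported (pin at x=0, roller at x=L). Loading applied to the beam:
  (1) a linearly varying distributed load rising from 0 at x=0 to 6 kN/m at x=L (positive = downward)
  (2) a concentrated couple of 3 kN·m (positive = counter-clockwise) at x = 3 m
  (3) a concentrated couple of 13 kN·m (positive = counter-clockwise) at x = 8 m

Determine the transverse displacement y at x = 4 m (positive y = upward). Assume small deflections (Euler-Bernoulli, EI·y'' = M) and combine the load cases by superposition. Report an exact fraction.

y(4) = -1301/360000 m

Load 1 — triangular load w₀=6 kN/m (0→w₀ over full span):
  y_1 = -w₀x(7L⁴-10L²x²+3x⁴)/(360LEI) = -6·4·(7·12⁴-10·12²·4²+3·4⁴)/(360·12·200000) = -32/9375 m
Load 2 — applied couple M₀=3 kN·m at a=3 m (b=L-a=9):
  y_2 = (M₀x³/(6L)-M₀(x-a)²/2+C₁x)/EI  [x>a] with C₁=M₀(3b²-L²)/(6L)=33/8 = (3·4³/(6·12)-3·(4-3)²/2+(33/8)·4)/200000 = 53/600000 m
Load 3 — applied couple M₀=13 kN·m at a=8 m (b=L-a=4):
  y_3 = (M₀x³/(6L)+C₁x)/EI  [x≤a] with C₁=M₀(3b²-L²)/(6L)=-52/3 = (13·4³/(6·12)+(-52/3)·4)/200000 = -13/45000 m
Superposition: y = Σ y_i = -1301/360000 m ≈ -0.003614 m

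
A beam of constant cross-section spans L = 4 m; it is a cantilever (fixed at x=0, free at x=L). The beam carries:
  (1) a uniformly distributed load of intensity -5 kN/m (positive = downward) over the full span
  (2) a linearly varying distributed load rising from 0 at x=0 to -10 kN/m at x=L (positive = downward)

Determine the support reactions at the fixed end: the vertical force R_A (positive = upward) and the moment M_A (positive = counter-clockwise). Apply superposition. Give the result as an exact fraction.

Load 1 — uniform load w=-5 kN/m over full span:
  R_A = wL = (-5)·4 = -20 kN
  M_A = wL²/2 = (-5)·4²/2 = -40 kN·m
Load 2 — triangular load w₀=-10 kN/m (0→w₀ over full span):
  R_A = w₀L/2 = (-10)·4/2 = -20 kN
  M_A = w₀L²/3 = (-10)·4²/3 = -160/3 kN·m
Superposition: R_A = -40 kN, M_A = -280/3 kN·m

R_A = -40 kN, M_A = -280/3 kN·m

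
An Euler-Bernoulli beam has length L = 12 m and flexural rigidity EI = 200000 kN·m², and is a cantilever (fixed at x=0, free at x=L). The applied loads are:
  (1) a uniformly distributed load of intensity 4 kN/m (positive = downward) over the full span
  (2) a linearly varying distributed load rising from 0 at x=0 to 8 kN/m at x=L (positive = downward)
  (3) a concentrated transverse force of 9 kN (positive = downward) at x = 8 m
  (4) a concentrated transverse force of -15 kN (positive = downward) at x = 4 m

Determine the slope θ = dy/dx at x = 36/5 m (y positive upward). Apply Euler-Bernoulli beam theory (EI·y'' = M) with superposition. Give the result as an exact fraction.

θ(36/5) = -55443/3906250 rad

Load 1 — uniform load w=4 kN/m over full span:
  θ_1 = -wx(x²-3Lx+3L²)/(6EI) = -4·(36/5)·((36/5)²-3·12·(36/5)+3·12²)/(6·200000) = -2106/390625 rad
Load 2 — triangular load w₀=8 kN/m (0→w₀ over full span):
  θ_2 = (w₀Lx²/4-w₀L²x/3-w₀x⁴/(24L))/EI = (8·12·(36/5)²/4-8·12²·(36/5)/3-8·(36/5)⁴/(24·12))/200000 = -15579/1953125 rad
Load 3 — point force P=9 kN at a=8 m (b=L-a=4):
  θ_3 = -Px(2a-x)/(2EI)  [x≤a] = -9·(36/5)·(2·8-(36/5))/(2·200000) = -891/625000 rad
Load 4 — point force P=-15 kN at a=4 m (b=L-a=8):
  θ_4 = -Pa²/(2EI)  [x>a] = -(-15)·4²/(2·200000) = 3/5000 rad
Superposition: θ = Σ θ_i = -55443/3906250 rad ≈ -0.014193 rad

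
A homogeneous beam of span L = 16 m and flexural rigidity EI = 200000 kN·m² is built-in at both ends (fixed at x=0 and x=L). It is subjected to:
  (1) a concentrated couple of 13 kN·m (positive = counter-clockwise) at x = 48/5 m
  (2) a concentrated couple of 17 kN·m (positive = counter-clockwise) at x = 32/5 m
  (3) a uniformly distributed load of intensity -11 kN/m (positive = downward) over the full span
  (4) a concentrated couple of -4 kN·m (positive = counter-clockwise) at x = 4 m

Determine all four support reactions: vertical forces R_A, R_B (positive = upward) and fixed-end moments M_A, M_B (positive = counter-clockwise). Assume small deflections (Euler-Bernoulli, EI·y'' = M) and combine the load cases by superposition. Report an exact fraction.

R_A = -13693/160 kN, M_A = -13663/60 kN·m, R_B = -14467/160 kN, M_B = 2885/12 kN·m

Load 1 — applied couple M₀=13 kN·m at a=48/5 m (b=L-a=32/5):
  R_A = 6M₀ab/L³ = 6·13·(48/5)·(32/5)/16³ = 117/100 kN
  M_A = M₀b(2a-b)/L² = 13·(32/5)·(2·(48/5)-(32/5))/16² = 104/25 kN·m
  R_B = -6M₀ab/L³ = -6·13·(48/5)·(32/5)/16³ = -117/100 kN
  M_B = M₀a(2b-a)/L² = 13·(48/5)·(2·(32/5)-(48/5))/16² = 39/25 kN·m
Load 2 — applied couple M₀=17 kN·m at a=32/5 m (b=L-a=48/5):
  R_A = 6M₀ab/L³ = 6·17·(32/5)·(48/5)/16³ = 153/100 kN
  M_A = M₀b(2a-b)/L² = 17·(48/5)·(2·(32/5)-(48/5))/16² = 51/25 kN·m
  R_B = -6M₀ab/L³ = -6·17·(32/5)·(48/5)/16³ = -153/100 kN
  M_B = M₀a(2b-a)/L² = 17·(32/5)·(2·(48/5)-(32/5))/16² = 136/25 kN·m
Load 3 — uniform load w=-11 kN/m over full span:
  R_A = wL/2 = (-11)·16/2 = -88 kN
  M_A = wL²/12 = (-11)·16²/12 = -704/3 kN·m
  R_B = wL/2 = (-11)·16/2 = -88 kN
  M_B = -wL²/12 = -(-11)·16²/12 = 704/3 kN·m
Load 4 — applied couple M₀=-4 kN·m at a=4 m (b=L-a=12):
  R_A = 6M₀ab/L³ = 6·(-4)·4·12/16³ = -9/32 kN
  M_A = M₀b(2a-b)/L² = (-4)·12·(2·4-12)/16² = 3/4 kN·m
  R_B = -6M₀ab/L³ = -6·(-4)·4·12/16³ = 9/32 kN
  M_B = M₀a(2b-a)/L² = (-4)·4·(2·12-4)/16² = -5/4 kN·m
Superposition: R_A = -13693/160 kN, M_A = -13663/60 kN·m, R_B = -14467/160 kN, M_B = 2885/12 kN·m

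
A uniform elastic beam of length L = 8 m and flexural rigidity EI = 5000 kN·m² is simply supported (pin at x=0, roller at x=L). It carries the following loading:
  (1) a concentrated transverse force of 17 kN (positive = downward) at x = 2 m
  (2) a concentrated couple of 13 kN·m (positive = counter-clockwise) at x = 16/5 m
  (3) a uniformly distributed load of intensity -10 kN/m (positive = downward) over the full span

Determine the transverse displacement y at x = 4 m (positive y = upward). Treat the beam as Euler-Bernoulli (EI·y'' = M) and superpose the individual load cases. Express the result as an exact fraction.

Load 1 — point force P=17 kN at a=2 m (b=L-a=6):
  y_1 = -Pa(L-x)(2Lx-a²-x²)/(6LEI)  [x>a] = -17·2·(8-4)·(2·8·4-2²-4²)/(6·8·5000) = -187/7500 m
Load 2 — applied couple M₀=13 kN·m at a=16/5 m (b=L-a=24/5):
  y_2 = (M₀x³/(6L)-M₀(x-a)²/2+C₁x)/EI  [x>a] with C₁=M₀(3b²-L²)/(6L)=104/75 = (13·4³/(6·8)-13·(4-(16/5))²/2+(104/75)·4)/5000 = 117/31250 m
Load 3 — uniform load w=-10 kN/m over full span:
  y_3 = -wx(L³-2Lx²+x³)/(24EI) = -(-10)·4·(8³-2·8·4²+4³)/(24·5000) = 8/75 m
Superposition: y = Σ y_i = 16027/187500 m ≈ 0.085477 m

y(4) = 16027/187500 m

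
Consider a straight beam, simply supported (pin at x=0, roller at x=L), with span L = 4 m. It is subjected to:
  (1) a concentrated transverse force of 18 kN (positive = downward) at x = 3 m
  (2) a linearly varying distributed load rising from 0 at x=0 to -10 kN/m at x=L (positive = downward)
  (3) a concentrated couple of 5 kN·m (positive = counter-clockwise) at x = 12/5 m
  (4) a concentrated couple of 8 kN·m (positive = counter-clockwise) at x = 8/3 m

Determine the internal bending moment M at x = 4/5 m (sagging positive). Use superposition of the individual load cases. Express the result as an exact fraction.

M(4/5) = 27/25 kN·m

Load 1 — point force P=18 kN at a=3 m (b=L-a=1):
  M_1 = Pbx/L  [x≤a] = 18·1·(4/5)/4 = 18/5 kN·m
Load 2 — triangular load w₀=-10 kN/m (0→w₀ over full span):
  M_2 = w₀Lx/6 - w₀x³/(6L) = (-10)·4·(4/5)/6 - (-10)·(4/5)³/(6·4) = -128/25 kN·m
Load 3 — applied couple M₀=5 kN·m at a=12/5 m (b=L-a=8/5):
  M_3 = M₀x/L  [x≤a] = 5·(4/5)/4 = 1 kN·m
Load 4 — applied couple M₀=8 kN·m at a=8/3 m (b=L-a=4/3):
  M_4 = M₀x/L  [x≤a] = 8·(4/5)/4 = 8/5 kN·m
Superposition: M = Σ M_i = 27/25 kN·m ≈ 1.080000 kN·m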